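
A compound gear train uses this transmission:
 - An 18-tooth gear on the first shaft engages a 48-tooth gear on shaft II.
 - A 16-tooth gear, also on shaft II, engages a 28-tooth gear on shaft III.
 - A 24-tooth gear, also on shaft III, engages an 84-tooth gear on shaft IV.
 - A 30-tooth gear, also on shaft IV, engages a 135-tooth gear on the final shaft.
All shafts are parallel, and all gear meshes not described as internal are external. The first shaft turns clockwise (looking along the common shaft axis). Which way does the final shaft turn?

the first shaft → shaft II: external mesh, 1 reversal → CCW.
shaft II → shaft III: external mesh, 1 reversal → CW.
shaft III → shaft IV: external mesh, 1 reversal → CCW.
shaft IV → the final shaft: external mesh, 1 reversal → CW.
4 reversals in total — an even number — so the final shaft turns the same way as the first shaft.

clockwise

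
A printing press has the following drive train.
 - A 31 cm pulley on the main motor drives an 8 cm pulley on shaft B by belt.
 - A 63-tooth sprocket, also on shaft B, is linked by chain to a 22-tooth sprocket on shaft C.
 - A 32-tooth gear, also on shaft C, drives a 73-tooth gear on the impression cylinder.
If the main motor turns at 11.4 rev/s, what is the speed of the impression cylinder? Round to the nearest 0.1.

55.5 rev/s

the main motor → shaft B (belt, 8/31): 11.4 ÷ 0.25806 = 44.175 rev/s
shaft B → shaft C (chain, 22/63): 44.175 ÷ 0.34921 = 126.5 rev/s
shaft C → the impression cylinder (gear mesh, 73/32): 126.5 ÷ 2.2812 = 55.453 rev/s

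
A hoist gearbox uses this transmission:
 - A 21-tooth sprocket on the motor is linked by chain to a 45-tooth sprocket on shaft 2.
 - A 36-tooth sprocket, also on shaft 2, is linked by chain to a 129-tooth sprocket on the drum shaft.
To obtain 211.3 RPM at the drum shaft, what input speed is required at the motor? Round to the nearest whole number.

Overall ratio R = 2.1429 × 3.5833 = 7.6786.
Required input speed = output speed × R = 211.3 × 7.6786 = 1622.5 RPM.

1622 RPM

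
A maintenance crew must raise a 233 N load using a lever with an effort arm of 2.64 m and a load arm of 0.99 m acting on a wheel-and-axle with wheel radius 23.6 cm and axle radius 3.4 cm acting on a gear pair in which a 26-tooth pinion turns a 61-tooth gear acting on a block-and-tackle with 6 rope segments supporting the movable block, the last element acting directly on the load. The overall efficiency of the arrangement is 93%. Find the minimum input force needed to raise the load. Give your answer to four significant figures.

Lever MA = effort arm / load arm = 2.64/0.99 = 2.6667.
Wheel-and-axle MA = R/r = 23.6/3.4 = 6.9412.
Gear pair MA = 61/26 = 2.3462.
Block-and-tackle MA = number of supporting rope parts = 6.
Combined ideal MA = 2.6667 × 6.9412 × 2.3462 × 6 = 260.56.
Actual MA = 260.56 × 0.93 = 242.32.
Effort = load / actual MA = 233 / 242.32 = 0.96153 N.

0.9615 N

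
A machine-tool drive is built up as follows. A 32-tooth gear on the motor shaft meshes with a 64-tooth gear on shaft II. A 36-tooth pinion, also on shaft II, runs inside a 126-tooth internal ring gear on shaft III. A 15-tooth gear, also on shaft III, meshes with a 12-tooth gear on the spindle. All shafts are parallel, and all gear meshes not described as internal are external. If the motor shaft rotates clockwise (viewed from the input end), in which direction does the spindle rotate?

the motor shaft → shaft II: external mesh, 1 reversal → CCW.
shaft II → shaft III: internal mesh, same direction → CCW.
shaft III → the spindle: external mesh, 1 reversal → CW.
2 reversals in total — an even number — so the spindle turns the same way as the motor shaft.

clockwise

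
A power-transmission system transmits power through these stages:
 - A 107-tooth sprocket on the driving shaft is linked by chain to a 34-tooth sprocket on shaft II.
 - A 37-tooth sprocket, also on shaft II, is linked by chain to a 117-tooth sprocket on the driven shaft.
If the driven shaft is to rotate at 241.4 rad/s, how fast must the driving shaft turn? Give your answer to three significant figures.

Overall ratio R = 0.31776 × 3.1622 = 1.0048.
Required input speed = output speed × R = 241.4 × 1.0048 = 242.56 rad/s.

243 rad/s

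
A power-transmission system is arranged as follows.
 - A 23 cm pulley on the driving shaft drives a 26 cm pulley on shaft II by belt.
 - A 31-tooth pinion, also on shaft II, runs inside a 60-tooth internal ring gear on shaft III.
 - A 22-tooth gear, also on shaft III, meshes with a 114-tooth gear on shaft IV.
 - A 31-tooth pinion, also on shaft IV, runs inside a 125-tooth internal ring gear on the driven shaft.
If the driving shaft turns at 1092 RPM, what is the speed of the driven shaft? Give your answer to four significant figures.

Belt: ratio = 26/23 = 1.1304, so shaft II turns at 1092 / 1.1304 = 966 RPM.
Internal gear: ratio = 60/31 = 1.9355, so shaft III turns at 966 / 1.9355 = 499.1 RPM.
Gear mesh: ratio = 114/22 = 5.1818, so shaft IV turns at 499.1 / 5.1818 = 96.318 RPM.
Internal gear: ratio = 125/31 = 4.0323, so the driven shaft turns at 96.318 / 4.0323 = 23.887 RPM.

23.89 RPM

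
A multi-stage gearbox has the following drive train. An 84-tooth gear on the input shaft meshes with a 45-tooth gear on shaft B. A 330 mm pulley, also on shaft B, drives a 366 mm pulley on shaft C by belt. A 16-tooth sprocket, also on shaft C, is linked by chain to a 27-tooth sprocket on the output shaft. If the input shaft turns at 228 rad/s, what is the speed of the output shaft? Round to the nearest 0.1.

227.4 rad/s

gear mesh 45/84 = 0.53571 → 228/0.53571 = 425.6 rad/s
belt 366/330 = 1.1091 → 425.6/1.1091 = 383.74 rad/s
chain 27/16 = 1.6875 → 383.74/1.6875 = 227.4 rad/s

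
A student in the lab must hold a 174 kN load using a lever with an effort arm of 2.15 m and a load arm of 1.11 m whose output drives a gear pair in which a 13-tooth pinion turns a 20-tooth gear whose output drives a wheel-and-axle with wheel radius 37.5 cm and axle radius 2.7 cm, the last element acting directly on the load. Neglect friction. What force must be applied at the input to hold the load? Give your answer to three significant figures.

Lever MA = effort arm / load arm = 2.15/1.11 = 1.9369.
Gear pair MA = 20/13 = 1.5385.
Wheel-and-axle MA = R/r = 37.5/2.7 = 13.889.
Combined ideal MA = 1.9369 × 1.5385 × 13.889 = 41.388.
Effort = load / MA = 174 / 41.388 = 4.2042 kN.

4.20 kN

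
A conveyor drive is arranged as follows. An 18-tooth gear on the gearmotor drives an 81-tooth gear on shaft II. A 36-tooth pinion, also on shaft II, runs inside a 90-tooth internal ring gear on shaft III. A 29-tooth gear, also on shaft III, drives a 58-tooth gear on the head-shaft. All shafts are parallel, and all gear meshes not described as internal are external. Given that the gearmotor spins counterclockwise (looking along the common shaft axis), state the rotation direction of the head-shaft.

counterclockwise

the gearmotor → shaft II: external mesh, 1 reversal → CW.
shaft II → shaft III: internal mesh, same direction → CW.
shaft III → the head-shaft: external mesh, 1 reversal → CCW.
2 reversals in total — an even number — so the head-shaft turns the same way as the gearmotor.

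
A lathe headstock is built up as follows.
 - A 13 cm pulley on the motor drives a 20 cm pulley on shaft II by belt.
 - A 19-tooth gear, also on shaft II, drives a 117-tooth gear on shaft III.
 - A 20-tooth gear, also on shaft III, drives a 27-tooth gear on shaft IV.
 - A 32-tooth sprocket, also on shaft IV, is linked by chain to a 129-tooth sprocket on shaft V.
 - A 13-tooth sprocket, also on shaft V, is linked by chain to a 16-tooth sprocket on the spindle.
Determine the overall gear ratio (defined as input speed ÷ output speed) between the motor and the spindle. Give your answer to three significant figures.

63.5

Each stage contributes driven/driver: belt 20/13 = 1.5385, gear mesh 117/19 = 6.1579, gear mesh 27/20 = 1.35, chain 129/32 = 4.0312, chain 16/13 = 1.2308.
Overall: 1.5385 × 6.1579 × 1.35 × 4.0312 × 1.2308 = 63.455.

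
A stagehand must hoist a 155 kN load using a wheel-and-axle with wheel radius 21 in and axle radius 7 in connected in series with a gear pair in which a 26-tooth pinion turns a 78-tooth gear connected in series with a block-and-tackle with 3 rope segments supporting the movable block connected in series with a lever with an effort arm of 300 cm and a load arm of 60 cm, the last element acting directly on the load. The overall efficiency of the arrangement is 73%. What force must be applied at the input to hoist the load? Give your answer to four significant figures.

1.573 kN

Wheel-and-axle MA = R/r = 21/7 = 3.
Gear pair MA = 78/26 = 3.
Block-and-tackle MA = number of supporting rope parts = 3.
Lever MA = effort arm / load arm = 300/60 = 5.
Combined ideal MA = 3 × 3 × 3 × 5 = 135.
Actual MA = 135 × 0.73 = 98.55.
Effort = load / actual MA = 155 / 98.55 = 1.5728 kN.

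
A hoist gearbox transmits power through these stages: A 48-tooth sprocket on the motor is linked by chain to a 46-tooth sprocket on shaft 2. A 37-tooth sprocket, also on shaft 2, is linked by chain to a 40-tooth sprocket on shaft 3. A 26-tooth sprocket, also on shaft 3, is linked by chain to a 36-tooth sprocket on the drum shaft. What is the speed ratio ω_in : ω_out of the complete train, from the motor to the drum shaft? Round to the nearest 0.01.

Each stage contributes driven/driver: chain 46/48 = 0.95833, chain 40/37 = 1.0811, chain 36/26 = 1.3846.
Overall: 0.95833 × 1.0811 × 1.3846 = 1.4345.

1.43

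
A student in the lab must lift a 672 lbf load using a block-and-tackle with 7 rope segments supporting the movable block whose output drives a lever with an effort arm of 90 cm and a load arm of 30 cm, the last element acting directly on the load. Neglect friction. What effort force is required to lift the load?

Block-and-tackle MA = number of supporting rope parts = 7.
Lever MA = effort arm / load arm = 90/30 = 3.
Combined ideal MA = 7 × 3 = 21.
Effort = load / MA = 672 / 21 = 32 lbf.

32 lbf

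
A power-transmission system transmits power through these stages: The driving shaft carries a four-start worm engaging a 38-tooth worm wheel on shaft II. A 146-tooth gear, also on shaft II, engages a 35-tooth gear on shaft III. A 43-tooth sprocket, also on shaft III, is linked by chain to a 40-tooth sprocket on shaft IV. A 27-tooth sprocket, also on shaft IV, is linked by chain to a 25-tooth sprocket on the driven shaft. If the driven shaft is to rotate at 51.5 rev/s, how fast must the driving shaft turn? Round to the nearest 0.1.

101.0 rev/s

Overall ratio R = 9.5 × 0.23973 × 0.93023 × 0.92593 = 1.9616.
Required input speed = output speed × R = 51.5 × 1.9616 = 101.02 rev/s.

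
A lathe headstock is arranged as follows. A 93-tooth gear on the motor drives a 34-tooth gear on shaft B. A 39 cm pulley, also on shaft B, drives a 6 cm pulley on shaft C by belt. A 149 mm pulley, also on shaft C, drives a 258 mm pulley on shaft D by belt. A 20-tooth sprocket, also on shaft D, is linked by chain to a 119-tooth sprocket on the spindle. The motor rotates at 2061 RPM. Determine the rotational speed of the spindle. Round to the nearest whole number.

3557 RPM

Gear mesh: ratio = 34/93 = 0.36559, so shaft B turns at 2061 / 0.36559 = 5637.4 RPM.
Belt: ratio = 6/39 = 0.15385, so shaft C turns at 5637.4 / 0.15385 = 36643 RPM.
Belt: ratio = 258/149 = 1.7315, so shaft D turns at 36643 / 1.7315 = 21162 RPM.
Chain: ratio = 119/20 = 5.95, so the spindle turns at 21162 / 5.95 = 3556.7 RPM.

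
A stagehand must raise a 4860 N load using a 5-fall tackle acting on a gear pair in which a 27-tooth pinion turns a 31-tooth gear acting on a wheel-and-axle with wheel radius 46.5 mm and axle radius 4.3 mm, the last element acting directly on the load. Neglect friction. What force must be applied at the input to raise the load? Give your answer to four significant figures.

Block-and-tackle MA = number of supporting rope parts = 5.
Gear pair MA = 31/27 = 1.1481.
Wheel-and-axle MA = R/r = 46.5/4.3 = 10.814.
Combined ideal MA = 5 × 1.1481 × 10.814 = 62.08.
Effort = load / MA = 4860 / 62.08 = 78.286 N.

78.29 N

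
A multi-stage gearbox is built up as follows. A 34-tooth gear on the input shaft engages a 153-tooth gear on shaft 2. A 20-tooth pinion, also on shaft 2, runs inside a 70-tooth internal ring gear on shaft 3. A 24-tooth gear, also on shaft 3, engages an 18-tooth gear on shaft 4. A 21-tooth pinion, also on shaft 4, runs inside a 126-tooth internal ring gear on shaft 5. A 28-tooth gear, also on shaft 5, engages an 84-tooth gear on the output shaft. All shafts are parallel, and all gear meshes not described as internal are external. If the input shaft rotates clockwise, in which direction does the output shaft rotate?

counterclockwise

the input shaft → shaft 2: external mesh, 1 reversal → CCW.
shaft 2 → shaft 3: internal mesh, same direction → CCW.
shaft 3 → shaft 4: external mesh, 1 reversal → CW.
shaft 4 → shaft 5: internal mesh, same direction → CW.
shaft 5 → the output shaft: external mesh, 1 reversal → CCW.
3 reversals in total — an odd number — so the output shaft turns opposite to the input shaft.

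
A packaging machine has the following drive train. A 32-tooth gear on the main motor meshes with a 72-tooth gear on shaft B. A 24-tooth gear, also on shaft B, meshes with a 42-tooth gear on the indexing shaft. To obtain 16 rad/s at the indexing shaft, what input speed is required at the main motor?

Overall ratio R = 2.25 × 1.75 = 3.9375.
Required input speed = output speed × R = 16 × 3.9375 = 63 rad/s.

63 rad/s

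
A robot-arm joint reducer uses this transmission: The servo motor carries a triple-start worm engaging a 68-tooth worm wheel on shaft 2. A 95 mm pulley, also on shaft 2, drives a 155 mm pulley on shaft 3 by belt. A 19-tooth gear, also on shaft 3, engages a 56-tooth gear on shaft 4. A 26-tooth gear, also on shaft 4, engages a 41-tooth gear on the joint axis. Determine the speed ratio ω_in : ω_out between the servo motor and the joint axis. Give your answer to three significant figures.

172

Each stage contributes driven/driver: worm 68/3 = 22.667, belt 155/95 = 1.6316, gear mesh 56/19 = 2.9474, gear mesh 41/26 = 1.5769.
Overall: 22.667 × 1.6316 × 2.9474 × 1.5769 = 171.89.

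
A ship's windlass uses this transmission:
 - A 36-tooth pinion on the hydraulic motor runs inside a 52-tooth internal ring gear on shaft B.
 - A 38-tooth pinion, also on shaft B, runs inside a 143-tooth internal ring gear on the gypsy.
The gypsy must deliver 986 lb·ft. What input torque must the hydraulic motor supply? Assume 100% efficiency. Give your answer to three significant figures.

181 lb·ft

Overall ratio R = 1.4444 × 3.7632 = 5.4357.
Input torque = output torque / R = 986 / 5.4357 = 181.39 lb·ft.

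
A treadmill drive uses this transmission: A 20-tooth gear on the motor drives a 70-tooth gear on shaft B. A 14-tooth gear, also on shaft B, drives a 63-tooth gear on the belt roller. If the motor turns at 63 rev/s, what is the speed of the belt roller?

the motor → shaft B (gear mesh, 70/20): 63 ÷ 3.5 = 18 rev/s
shaft B → the belt roller (gear mesh, 63/14): 18 ÷ 4.5 = 4 rev/s

4 rev/s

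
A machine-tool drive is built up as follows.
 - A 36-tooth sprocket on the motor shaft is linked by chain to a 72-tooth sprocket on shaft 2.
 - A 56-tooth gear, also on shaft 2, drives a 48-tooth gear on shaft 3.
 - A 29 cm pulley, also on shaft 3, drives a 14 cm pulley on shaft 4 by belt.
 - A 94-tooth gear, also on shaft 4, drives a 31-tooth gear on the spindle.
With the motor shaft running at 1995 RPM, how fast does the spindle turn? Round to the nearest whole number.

Chain: ratio = 72/36 = 2, so shaft 2 turns at 1995 / 2 = 997.5 RPM.
Gear mesh: ratio = 48/56 = 0.85714, so shaft 3 turns at 997.5 / 0.85714 = 1163.8 RPM.
Belt: ratio = 14/29 = 0.48276, so shaft 4 turns at 1163.8 / 0.48276 = 2410.6 RPM.
Gear mesh: ratio = 31/94 = 0.32979, so the spindle turns at 2410.6 / 0.32979 = 7309.6 RPM.

7310 RPM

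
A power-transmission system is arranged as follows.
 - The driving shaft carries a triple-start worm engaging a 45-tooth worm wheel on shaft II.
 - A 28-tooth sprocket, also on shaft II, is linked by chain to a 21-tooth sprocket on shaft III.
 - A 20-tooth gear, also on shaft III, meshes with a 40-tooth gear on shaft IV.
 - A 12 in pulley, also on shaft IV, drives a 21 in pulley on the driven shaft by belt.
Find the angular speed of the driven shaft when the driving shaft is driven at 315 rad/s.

the driving shaft → shaft II (worm, 45/3): 315 ÷ 15 = 21 rad/s
shaft II → shaft III (chain, 21/28): 21 ÷ 0.75 = 28 rad/s
shaft III → shaft IV (gear mesh, 40/20): 28 ÷ 2 = 14 rad/s
shaft IV → the driven shaft (belt, 21/12): 14 ÷ 1.75 = 8 rad/s

8 rad/s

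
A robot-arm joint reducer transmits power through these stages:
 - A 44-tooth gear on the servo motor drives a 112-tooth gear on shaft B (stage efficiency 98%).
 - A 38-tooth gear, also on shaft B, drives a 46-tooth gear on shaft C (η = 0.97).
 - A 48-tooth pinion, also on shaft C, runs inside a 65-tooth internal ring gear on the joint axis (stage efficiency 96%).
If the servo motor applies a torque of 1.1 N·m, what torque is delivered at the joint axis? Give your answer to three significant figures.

4.19 N·m

gear mesh 112/44 = 2.5455 → τ = 1.1·2.5455·0.98 = 2.744 N·m
gear mesh 46/38 = 1.2105 → τ = 2.744·1.2105·0.97 = 3.222 N·m
internal gear 65/48 = 1.3542 → τ = 3.222·1.3542·0.96 = 4.1886 N·m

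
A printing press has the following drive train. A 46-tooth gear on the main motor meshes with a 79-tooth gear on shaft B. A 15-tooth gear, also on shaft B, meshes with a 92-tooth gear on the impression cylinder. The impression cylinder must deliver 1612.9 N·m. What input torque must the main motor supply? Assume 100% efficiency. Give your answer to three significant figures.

153 N·m

Overall ratio R = 1.7174 × 6.1333 = 10.533.
Input torque = output torque / R = 1612.9 / 10.533 = 153.12 N·m.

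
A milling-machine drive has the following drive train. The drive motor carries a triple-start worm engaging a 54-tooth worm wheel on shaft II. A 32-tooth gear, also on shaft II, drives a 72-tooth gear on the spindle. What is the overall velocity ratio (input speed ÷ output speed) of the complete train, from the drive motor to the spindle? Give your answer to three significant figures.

40.5

Each stage contributes driven/driver: worm 54/3 = 18, gear mesh 72/32 = 2.25.
Overall: 18 × 2.25 = 40.5.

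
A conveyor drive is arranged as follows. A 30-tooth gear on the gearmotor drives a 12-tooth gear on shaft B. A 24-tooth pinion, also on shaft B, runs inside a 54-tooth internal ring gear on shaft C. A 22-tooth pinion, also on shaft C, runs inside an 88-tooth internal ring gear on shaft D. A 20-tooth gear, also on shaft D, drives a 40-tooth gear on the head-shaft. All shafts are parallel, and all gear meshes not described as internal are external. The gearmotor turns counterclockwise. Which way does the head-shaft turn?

counterclockwise

the gearmotor → shaft B: external mesh, 1 reversal → CW.
shaft B → shaft C: internal mesh, same direction → CW.
shaft C → shaft D: internal mesh, same direction → CW.
shaft D → the head-shaft: external mesh, 1 reversal → CCW.
2 reversals in total — an even number — so the head-shaft turns the same way as the gearmotor.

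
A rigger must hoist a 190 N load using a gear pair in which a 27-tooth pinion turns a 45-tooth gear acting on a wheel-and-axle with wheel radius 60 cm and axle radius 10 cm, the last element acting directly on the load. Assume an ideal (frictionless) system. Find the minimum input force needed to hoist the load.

19 N

Gear pair MA = 45/27 = 1.6667.
Wheel-and-axle MA = R/r = 60/10 = 6.
Combined ideal MA = 1.6667 × 6 = 10.
Effort = load / MA = 190 / 10 = 19 N.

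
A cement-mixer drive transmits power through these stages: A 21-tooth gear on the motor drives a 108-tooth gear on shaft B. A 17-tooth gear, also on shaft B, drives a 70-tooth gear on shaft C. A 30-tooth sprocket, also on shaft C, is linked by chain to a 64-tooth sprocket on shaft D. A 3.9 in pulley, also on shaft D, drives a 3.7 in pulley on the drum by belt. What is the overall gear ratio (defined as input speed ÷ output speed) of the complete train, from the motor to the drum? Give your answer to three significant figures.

42.9

Each stage contributes driven/driver: gear mesh 108/21 = 5.1429, gear mesh 70/17 = 4.1176, chain 64/30 = 2.1333, belt 3.7/3.9 = 0.94872.
Overall: 5.1429 × 4.1176 × 2.1333 × 0.94872 = 42.86.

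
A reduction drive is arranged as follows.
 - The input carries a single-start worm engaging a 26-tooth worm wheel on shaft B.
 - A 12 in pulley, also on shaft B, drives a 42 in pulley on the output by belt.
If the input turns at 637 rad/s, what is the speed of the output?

7 rad/s

the input → shaft B (worm, 26/1): 637 ÷ 26 = 24.5 rad/s
shaft B → the output (belt, 42/12): 24.5 ÷ 3.5 = 7 rad/s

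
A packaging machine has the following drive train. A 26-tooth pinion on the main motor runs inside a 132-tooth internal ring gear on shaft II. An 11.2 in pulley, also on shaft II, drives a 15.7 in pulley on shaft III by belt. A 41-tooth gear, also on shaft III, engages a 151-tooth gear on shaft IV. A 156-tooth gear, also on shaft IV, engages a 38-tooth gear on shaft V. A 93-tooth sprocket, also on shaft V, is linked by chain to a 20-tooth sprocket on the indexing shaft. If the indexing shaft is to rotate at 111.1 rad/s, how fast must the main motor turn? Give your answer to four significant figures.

Overall ratio R = 5.0769 × 1.4018 × 3.6829 × 0.24359 × 0.21505 = 1.373.
Required input speed = output speed × R = 111.1 × 1.373 = 152.54 rad/s.

152.5 rad/s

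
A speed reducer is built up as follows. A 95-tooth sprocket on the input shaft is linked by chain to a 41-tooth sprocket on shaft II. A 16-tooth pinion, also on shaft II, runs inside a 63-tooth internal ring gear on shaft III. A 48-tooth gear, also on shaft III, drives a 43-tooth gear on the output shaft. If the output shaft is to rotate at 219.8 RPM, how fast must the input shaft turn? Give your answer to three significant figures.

Overall ratio R = 0.43158 × 3.9375 × 0.89583 = 1.5223.
Required input speed = output speed × R = 219.8 × 1.5223 = 334.61 RPM.

335 RPM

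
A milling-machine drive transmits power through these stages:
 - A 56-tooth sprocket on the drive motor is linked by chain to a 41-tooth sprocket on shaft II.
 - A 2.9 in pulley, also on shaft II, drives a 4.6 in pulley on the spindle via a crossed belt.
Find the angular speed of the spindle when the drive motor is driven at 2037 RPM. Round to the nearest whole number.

chain 41/56 = 0.73214 → 2037/0.73214 = 2782.2 RPM
belt 4.6/2.9 = 1.5862 → 2782.2/1.5862 = 1754 RPM

1754 RPM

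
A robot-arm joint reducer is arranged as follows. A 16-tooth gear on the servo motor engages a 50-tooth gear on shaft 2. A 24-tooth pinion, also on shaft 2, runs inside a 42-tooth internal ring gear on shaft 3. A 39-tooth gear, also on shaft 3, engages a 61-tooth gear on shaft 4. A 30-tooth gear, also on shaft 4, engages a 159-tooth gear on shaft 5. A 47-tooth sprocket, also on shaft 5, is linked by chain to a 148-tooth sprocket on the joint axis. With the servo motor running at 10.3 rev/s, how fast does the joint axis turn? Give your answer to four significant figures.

0.07215 rev/s

gear mesh 50/16 = 3.125 → 10.3/3.125 = 3.296 rev/s
internal gear 42/24 = 1.75 → 3.296/1.75 = 1.8834 rev/s
gear mesh 61/39 = 1.5641 → 1.8834/1.5641 = 1.2042 rev/s
gear mesh 159/30 = 5.3 → 1.2042/5.3 = 0.2272 rev/s
chain 148/47 = 3.1489 → 0.2272/3.1489 = 0.072151 rev/s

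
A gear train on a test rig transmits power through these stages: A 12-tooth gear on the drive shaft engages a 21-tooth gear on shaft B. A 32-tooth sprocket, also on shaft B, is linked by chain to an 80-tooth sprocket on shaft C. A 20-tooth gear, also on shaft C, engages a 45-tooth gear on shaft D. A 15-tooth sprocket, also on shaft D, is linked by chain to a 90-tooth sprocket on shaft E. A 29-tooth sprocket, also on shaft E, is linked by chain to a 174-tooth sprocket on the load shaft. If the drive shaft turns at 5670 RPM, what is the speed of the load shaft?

Gear mesh: ratio = 21/12 = 1.75, so shaft B turns at 5670 / 1.75 = 3240 RPM.
Chain: ratio = 80/32 = 2.5, so shaft C turns at 3240 / 2.5 = 1296 RPM.
Gear mesh: ratio = 45/20 = 2.25, so shaft D turns at 1296 / 2.25 = 576 RPM.
Chain: ratio = 90/15 = 6, so shaft E turns at 576 / 6 = 96 RPM.
Chain: ratio = 174/29 = 6, so the load shaft turns at 96 / 6 = 16 RPM.

16 RPM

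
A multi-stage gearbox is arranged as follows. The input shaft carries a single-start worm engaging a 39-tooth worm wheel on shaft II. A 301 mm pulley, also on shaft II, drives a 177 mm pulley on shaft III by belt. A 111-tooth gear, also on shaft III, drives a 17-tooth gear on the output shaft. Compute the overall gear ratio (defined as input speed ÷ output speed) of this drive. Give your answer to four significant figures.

3.512

Each stage contributes driven/driver: worm 39/1 = 39, belt 177/301 = 0.58804, gear mesh 17/111 = 0.15315.
Overall: 39 × 0.58804 × 0.15315 = 3.5123.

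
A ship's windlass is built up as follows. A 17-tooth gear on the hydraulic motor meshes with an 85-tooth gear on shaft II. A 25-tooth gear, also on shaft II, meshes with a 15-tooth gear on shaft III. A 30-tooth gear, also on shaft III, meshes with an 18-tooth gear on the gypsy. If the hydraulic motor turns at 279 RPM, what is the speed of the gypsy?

gear mesh 85/17 = 5 → 279/5 = 55.8 RPM
gear mesh 15/25 = 0.6 → 55.8/0.6 = 93 RPM
gear mesh 18/30 = 0.6 → 93/0.6 = 155 RPM

155 RPM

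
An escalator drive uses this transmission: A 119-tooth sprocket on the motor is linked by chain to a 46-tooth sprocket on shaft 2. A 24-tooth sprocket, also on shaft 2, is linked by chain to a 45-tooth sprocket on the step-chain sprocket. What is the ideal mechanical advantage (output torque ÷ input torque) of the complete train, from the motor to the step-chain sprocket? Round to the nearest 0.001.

0.725

Each stage contributes driven/driver: chain 46/119 = 0.38655, chain 45/24 = 1.875.
Overall: 0.38655 × 1.875 = 0.72479.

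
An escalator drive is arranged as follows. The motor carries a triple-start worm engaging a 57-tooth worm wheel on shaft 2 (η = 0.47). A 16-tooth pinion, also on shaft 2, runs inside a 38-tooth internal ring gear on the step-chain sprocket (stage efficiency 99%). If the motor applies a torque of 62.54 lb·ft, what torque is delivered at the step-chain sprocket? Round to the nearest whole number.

1313 lb·ft

worm 57/3 = 19 → τ = 62.54·19·0.47 = 558.48 lb·ft
internal gear 38/16 = 2.375 → τ = 558.48·2.375·0.99 = 1313.1 lb·ft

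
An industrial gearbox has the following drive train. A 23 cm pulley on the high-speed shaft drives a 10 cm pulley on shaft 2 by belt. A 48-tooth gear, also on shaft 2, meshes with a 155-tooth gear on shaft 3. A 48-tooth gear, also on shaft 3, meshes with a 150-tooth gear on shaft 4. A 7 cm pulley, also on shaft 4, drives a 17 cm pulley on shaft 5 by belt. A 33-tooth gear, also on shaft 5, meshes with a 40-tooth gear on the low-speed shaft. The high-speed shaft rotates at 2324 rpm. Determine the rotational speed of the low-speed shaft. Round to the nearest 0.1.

179.9 rpm

Belt: ratio = 10/23 = 0.43478, so shaft 2 turns at 2324 / 0.43478 = 5345.2 rpm.
Gear mesh: ratio = 155/48 = 3.2292, so shaft 3 turns at 5345.2 / 3.2292 = 1655.3 rpm.
Gear mesh: ratio = 150/48 = 3.125, so shaft 4 turns at 1655.3 / 3.125 = 529.69 rpm.
Belt: ratio = 17/7 = 2.4286, so shaft 5 turns at 529.69 / 2.4286 = 218.11 rpm.
Gear mesh: ratio = 40/33 = 1.2121, so the low-speed shaft turns at 218.11 / 1.2121 = 179.94 rpm.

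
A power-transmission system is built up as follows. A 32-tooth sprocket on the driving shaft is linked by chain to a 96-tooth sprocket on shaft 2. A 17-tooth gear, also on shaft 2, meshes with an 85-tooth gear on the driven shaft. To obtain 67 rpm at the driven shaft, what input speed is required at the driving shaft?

Overall ratio R = 3 × 5 = 15.
Required input speed = output speed × R = 67 × 15 = 1005 rpm.

1005 rpm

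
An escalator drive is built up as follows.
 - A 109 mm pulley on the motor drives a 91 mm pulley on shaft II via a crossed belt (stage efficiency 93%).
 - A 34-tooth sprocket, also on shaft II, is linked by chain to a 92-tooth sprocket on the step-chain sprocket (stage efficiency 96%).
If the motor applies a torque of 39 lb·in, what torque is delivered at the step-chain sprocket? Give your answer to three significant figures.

78.7 lb·in

Belt: ratio = 91/109 = 0.83486; torque at shaft II = 39 × 0.83486 × 0.93 = 30.28 lb·in.
Chain: ratio = 92/34 = 2.7059; torque at the step-chain sprocket = 30.28 × 2.7059 × 0.96 = 78.658 lb·in.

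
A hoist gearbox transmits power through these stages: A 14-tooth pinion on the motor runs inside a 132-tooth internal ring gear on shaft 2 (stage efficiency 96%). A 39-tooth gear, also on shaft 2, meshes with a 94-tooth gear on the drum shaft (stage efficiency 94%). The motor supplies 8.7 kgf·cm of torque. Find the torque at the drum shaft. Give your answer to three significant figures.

internal gear 132/14 = 9.4286 → τ = 8.7·9.4286·0.96 = 78.747 kgf·cm
gear mesh 94/39 = 2.4103 → τ = 78.747·2.4103·0.94 = 178.41 kgf·cm

178 kgf·cm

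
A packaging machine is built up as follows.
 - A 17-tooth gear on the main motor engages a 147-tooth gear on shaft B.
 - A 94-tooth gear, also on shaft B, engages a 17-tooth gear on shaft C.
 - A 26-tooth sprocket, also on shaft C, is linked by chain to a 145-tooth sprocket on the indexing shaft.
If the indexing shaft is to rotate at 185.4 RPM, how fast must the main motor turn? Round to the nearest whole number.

1617 RPM

Overall ratio R = 8.6471 × 0.18085 × 5.5769 = 8.7214.
Required input speed = output speed × R = 185.4 × 8.7214 = 1616.9 RPM.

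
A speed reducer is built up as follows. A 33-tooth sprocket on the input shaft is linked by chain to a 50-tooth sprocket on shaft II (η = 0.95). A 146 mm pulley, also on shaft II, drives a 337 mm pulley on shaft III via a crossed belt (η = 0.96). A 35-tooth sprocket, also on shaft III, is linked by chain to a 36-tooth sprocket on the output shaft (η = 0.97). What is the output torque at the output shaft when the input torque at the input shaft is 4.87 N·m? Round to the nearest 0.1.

After the chain (50/33): 4.87 × 1.5152 × 0.95 = 7.0098 N·m
After the belt (337/146): 7.0098 × 2.3082 × 0.96 = 15.533 N·m
After the chain (36/35): 15.533 × 1.0286 × 0.97 = 15.498 N·m

15.5 N·m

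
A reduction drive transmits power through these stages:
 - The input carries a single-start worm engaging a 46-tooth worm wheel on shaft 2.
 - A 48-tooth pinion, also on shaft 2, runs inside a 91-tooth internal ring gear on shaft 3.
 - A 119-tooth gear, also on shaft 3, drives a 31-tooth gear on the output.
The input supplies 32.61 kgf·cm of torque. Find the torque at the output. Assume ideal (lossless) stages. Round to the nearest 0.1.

worm 46/1 = 46 → τ = 32.61·46 = 1500.1 kgf·cm
internal gear 91/48 = 1.8958 → τ = 1500.1·1.8958 = 2843.9 kgf·cm
gear mesh 31/119 = 0.2605 → τ = 2843.9·0.2605 = 740.84 kgf·cm

740.8 kgf·cm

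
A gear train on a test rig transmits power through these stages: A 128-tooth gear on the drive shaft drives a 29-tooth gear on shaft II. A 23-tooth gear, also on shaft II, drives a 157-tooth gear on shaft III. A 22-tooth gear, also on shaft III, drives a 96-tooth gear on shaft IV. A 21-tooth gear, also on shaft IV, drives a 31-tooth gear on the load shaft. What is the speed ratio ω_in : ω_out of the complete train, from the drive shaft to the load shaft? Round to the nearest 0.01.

9.96

Each stage contributes driven/driver: gear mesh 29/128 = 0.22656, gear mesh 157/23 = 6.8261, gear mesh 96/22 = 4.3636, gear mesh 31/21 = 1.4762.
Overall: 0.22656 × 6.8261 × 4.3636 × 1.4762 = 9.9621.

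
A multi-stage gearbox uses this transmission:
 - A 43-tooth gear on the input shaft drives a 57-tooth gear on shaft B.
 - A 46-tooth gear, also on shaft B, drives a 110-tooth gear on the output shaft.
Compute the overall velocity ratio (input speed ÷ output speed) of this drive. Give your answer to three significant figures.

3.17

Each stage contributes driven/driver: gear mesh 57/43 = 1.3256, gear mesh 110/46 = 2.3913.
Overall: 1.3256 × 2.3913 = 3.1699.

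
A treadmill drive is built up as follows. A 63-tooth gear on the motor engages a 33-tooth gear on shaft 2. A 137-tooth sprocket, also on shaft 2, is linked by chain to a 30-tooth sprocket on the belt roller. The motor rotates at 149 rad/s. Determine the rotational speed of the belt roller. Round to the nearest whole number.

the motor → shaft 2 (gear mesh, 33/63): 149 ÷ 0.52381 = 284.45 rad/s
shaft 2 → the belt roller (chain, 30/137): 284.45 ÷ 0.21898 = 1299 rad/s

1299 rad/s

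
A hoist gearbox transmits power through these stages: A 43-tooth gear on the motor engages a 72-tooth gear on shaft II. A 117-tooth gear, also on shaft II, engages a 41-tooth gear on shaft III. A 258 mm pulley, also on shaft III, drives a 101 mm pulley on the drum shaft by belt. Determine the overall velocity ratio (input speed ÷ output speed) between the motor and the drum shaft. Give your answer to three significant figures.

0.230

Each stage contributes driven/driver: gear mesh 72/43 = 1.6744, gear mesh 41/117 = 0.35043, belt 101/258 = 0.39147.
Overall: 1.6744 × 0.35043 × 0.39147 = 0.2297.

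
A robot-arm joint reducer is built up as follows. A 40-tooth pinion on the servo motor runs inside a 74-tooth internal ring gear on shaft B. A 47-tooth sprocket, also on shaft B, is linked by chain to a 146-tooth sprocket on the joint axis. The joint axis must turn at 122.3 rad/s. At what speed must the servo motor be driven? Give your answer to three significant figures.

Overall ratio R = 1.85 × 3.1064 = 5.7468.
Required input speed = output speed × R = 122.3 × 5.7468 = 702.83 rad/s.

703 rad/s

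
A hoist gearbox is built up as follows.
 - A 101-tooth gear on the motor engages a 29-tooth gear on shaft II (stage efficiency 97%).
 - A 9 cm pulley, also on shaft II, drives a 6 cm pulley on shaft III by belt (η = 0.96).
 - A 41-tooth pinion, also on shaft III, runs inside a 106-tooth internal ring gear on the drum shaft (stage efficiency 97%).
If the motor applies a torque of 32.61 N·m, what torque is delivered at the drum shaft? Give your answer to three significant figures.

14.6 N·m

gear mesh 29/101 = 0.28713 → τ = 32.61·0.28713·0.97 = 9.0824 N·m
belt 6/9 = 0.66667 → τ = 9.0824·0.66667·0.96 = 5.8127 N·m
internal gear 106/41 = 2.5854 → τ = 5.8127·2.5854·0.97 = 14.577 N·m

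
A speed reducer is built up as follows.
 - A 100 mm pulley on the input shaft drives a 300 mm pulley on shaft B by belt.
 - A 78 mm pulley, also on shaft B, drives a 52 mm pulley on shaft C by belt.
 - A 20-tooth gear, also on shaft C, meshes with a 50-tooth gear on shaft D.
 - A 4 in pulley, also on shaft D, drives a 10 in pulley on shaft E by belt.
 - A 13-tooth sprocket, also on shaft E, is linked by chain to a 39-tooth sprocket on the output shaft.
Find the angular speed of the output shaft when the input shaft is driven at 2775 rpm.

74 rpm

belt 300/100 = 3 → 2775/3 = 925 rpm
belt 52/78 = 0.66667 → 925/0.66667 = 1387.5 rpm
gear mesh 50/20 = 2.5 → 1387.5/2.5 = 555 rpm
belt 10/4 = 2.5 → 555/2.5 = 222 rpm
chain 39/13 = 3 → 222/3 = 74 rpm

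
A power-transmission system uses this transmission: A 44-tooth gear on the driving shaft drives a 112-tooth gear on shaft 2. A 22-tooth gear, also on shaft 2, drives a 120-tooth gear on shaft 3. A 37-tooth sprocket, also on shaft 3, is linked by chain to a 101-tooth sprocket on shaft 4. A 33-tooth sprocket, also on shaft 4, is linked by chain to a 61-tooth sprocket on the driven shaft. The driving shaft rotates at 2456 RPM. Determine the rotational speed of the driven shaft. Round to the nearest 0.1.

the driving shaft → shaft 2 (gear mesh, 112/44): 2456 ÷ 2.5455 = 964.86 RPM
shaft 2 → shaft 3 (gear mesh, 120/22): 964.86 ÷ 5.4545 = 176.89 RPM
shaft 3 → shaft 4 (chain, 101/37): 176.89 ÷ 2.7297 = 64.801 RPM
shaft 4 → the driven shaft (chain, 61/33): 64.801 ÷ 1.8485 = 35.057 RPM

35.1 RPM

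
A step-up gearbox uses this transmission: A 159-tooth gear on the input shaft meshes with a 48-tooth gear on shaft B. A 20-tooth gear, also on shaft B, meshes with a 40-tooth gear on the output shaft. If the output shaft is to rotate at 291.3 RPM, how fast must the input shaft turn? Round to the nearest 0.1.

Overall ratio R = 0.30189 × 2 = 0.60377.
Required input speed = output speed × R = 291.3 × 0.60377 = 175.88 RPM.

175.9 RPM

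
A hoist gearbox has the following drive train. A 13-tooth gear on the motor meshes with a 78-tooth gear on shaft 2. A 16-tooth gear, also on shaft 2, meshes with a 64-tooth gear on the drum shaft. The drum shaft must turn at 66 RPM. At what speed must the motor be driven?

1584 RPM

Overall ratio R = 6 × 4 = 24.
Required input speed = output speed × R = 66 × 24 = 1584 RPM.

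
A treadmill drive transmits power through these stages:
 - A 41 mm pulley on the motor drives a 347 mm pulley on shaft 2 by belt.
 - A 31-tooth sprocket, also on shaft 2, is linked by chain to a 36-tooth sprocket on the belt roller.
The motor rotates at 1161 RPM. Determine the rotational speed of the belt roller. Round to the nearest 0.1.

Belt: ratio = 347/41 = 8.4634, so shaft 2 turns at 1161 / 8.4634 = 137.18 RPM.
Chain: ratio = 36/31 = 1.1613, so the belt roller turns at 137.18 / 1.1613 = 118.13 RPM.

118.1 RPM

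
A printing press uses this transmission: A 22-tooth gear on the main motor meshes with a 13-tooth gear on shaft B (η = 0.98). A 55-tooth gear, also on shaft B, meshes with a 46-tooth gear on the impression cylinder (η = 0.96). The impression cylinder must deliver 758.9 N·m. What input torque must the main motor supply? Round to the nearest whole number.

Overall ratio R = 0.59091 × 0.83636 = 0.49421; overall efficiency η = 0.98 × 0.96 = 0.9408.
Input torque = output torque / (R × η) = 758.9 / (0.49421 × 0.9408) = 1632.2 N·m.

1632 N·m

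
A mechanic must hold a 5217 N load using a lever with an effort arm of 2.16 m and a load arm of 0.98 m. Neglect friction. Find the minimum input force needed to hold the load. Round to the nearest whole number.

2367 N

Lever MA = effort arm / load arm = 2.16/0.98 = 2.2041.
Effort = load / MA = 5217 / 2.2041 = 2367 N.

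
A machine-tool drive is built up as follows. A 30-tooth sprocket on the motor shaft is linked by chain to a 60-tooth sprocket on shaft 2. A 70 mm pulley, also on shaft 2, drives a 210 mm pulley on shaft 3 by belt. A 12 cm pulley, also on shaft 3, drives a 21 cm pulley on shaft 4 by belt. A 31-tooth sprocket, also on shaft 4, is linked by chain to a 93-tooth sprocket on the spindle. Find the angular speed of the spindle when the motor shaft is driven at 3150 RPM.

the motor shaft → shaft 2 (chain, 60/30): 3150 ÷ 2 = 1575 RPM
shaft 2 → shaft 3 (belt, 210/70): 1575 ÷ 3 = 525 RPM
shaft 3 → shaft 4 (belt, 21/12): 525 ÷ 1.75 = 300 RPM
shaft 4 → the spindle (chain, 93/31): 300 ÷ 3 = 100 RPM

100 RPM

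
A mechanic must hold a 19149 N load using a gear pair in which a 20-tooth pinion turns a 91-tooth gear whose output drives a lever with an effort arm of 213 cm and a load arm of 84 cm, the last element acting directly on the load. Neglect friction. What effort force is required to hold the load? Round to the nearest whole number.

Gear pair MA = 91/20 = 4.55.
Lever MA = effort arm / load arm = 213/84 = 2.5357.
Combined ideal MA = 4.55 × 2.5357 = 11.537.
Effort = load / MA = 19149 / 11.537 = 1659.7 N.

1660 N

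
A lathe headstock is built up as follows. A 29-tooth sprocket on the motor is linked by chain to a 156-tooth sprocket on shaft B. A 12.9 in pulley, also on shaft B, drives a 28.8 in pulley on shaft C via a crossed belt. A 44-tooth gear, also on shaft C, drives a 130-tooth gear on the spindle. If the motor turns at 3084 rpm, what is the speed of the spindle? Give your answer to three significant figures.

86.9 rpm

Chain: ratio = 156/29 = 5.3793, so shaft B turns at 3084 / 5.3793 = 573.31 rpm.
Belt: ratio = 28.8/12.9 = 2.2326, so shaft C turns at 573.31 / 2.2326 = 256.79 rpm.
Gear mesh: ratio = 130/44 = 2.9545, so the spindle turns at 256.79 / 2.9545 = 86.915 rpm.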